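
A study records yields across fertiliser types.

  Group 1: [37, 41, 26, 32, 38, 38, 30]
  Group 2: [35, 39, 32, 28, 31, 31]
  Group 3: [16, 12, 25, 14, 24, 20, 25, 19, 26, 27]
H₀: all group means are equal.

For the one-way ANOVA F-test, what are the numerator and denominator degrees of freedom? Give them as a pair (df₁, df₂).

degrees of freedom = [2, 20]

k = 3 groups, N = 23 total
df = (k−1, N−k) = (3−1, 23−3) = (2, 20)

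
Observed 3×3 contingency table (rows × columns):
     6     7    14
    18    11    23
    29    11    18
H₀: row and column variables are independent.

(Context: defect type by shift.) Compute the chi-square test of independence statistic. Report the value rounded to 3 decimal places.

test statistic = 6.792

Row totals [27, 52, 58], col totals [53, 29, 55], n=137
χ² = (6−10.45)²/10.45 + (7−5.72)²/5.72 + (14−10.84)²/10.84 + (18−20.12)²/20.12 + (11−11.01)²/11.01 + (23−20.88)²/20.88 + (29−22.44)²/22.44 + (11−12.28)²/12.28 + (18−23.28)²/23.28 = 6.7924
df = 4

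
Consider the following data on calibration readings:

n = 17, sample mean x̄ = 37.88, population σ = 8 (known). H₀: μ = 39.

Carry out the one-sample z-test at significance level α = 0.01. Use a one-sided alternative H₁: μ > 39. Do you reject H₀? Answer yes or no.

SE = σ/√n = 8/√17 = 1.9403
z = (x̄−μ₀)/SE = (37.88−39)/1.9403 = -0.5772
p-value (one-sided, H₁ greater) = 0.71811
At α=0.01: p ≥ α → fail to reject H₀

reject H₀: no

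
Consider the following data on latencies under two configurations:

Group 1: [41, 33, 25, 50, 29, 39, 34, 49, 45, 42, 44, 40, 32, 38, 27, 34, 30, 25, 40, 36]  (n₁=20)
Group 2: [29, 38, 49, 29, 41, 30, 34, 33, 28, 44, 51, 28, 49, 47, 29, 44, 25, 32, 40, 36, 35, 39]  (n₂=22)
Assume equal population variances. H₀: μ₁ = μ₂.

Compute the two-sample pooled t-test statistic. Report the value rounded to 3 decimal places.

x̄₁=36.650, s₁=7.429, n₁=20
x̄₂=36.818, s₂=7.908, n₂=22
s_p² = [19·7.429² + 21·7.908²]/40 = 59.0456
SE = √(s_p²·(1/20+1/22)) = 2.3741
t = (36.650−36.818)/2.3741 = -0.0708
df = 40

test statistic = -0.071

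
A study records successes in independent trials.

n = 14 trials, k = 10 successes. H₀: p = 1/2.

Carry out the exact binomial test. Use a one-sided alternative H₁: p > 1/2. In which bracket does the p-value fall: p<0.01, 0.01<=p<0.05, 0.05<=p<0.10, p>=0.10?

Exact binomial: n=14, k=10, p₀=1/2=0.5000
P(X≥10) from Σ C(n,i)·p₀^i·(1−p₀)^(n−i)
p-value (one-sided, H₁ greater) = 0.08978
→ bracket: 0.05<=p<0.10

p-value bracket: 0.05<=p<0.10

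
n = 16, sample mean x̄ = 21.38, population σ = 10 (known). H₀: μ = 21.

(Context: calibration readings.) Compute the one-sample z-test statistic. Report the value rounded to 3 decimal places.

test statistic = 0.152

SE = σ/√n = 10/√16 = 2.5000
z = (x̄−μ₀)/SE = (21.38−21)/2.5000 = 0.1520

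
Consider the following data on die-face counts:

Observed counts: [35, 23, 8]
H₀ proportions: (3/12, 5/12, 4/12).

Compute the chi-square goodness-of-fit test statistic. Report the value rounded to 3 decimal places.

test statistic = 30.388

n = 66; E_i = n·p_i = [16.50, 27.50, 22.00]
χ² = (35−16.50)²/16.50 + (23−27.50)²/27.50 + (8−22.00)²/22.00 = 30.3879
df = 2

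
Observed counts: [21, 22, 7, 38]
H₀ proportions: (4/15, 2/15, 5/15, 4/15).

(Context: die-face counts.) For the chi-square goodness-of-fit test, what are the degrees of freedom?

df = k − 1 = 4 − 1 = 3

degrees of freedom = 3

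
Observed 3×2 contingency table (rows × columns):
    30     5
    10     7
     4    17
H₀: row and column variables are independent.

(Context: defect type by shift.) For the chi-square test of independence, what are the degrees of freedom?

degrees of freedom = 2

df = (r−1)(c−1) = (3−1)·(2−1) = 2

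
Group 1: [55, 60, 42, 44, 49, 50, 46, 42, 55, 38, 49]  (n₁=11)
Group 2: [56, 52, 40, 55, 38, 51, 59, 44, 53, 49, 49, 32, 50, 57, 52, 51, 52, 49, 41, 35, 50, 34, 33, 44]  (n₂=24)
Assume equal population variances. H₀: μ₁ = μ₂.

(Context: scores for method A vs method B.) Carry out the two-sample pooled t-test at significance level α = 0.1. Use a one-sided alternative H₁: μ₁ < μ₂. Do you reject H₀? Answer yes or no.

reject H₀: no

x̄₁=48.182, s₁=6.631, n₁=11
x̄₂=46.917, s₂=8.021, n₂=24
s_p² = [10·6.631² + 23·8.021²]/33 = 58.1657
SE = √(s_p²·(1/11+1/24)) = 2.7769
t = (48.182−46.917)/2.7769 = 0.4556
df = 33
p-value (one-sided, H₁ less) = 0.67417
At α=0.1: p ≥ α → fail to reject H₀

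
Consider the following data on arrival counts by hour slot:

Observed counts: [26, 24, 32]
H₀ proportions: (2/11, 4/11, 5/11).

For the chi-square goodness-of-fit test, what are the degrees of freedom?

degrees of freedom = 2

df = k − 1 = 3 − 1 = 2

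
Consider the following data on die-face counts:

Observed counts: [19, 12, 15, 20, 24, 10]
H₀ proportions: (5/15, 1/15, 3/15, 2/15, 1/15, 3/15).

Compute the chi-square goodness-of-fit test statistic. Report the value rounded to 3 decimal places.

n = 100; E_i = n·p_i = [33.33, 6.67, 20.00, 13.33, 6.67, 20.00]
χ² = (19−33.33)²/33.33 + (12−6.67)²/6.67 + (15−20.00)²/20.00 + (20−13.33)²/13.33 + (24−6.67)²/6.67 + (10−20.00)²/20.00 = 65.0800
df = 5

test statistic = 65.080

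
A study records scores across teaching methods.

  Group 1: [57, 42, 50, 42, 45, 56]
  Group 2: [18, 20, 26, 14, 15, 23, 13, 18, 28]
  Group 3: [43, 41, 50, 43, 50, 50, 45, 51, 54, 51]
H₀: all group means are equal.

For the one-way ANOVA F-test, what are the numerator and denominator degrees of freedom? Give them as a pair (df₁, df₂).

degrees of freedom = [2, 22]

k = 3 groups, N = 25 total
df = (k−1, N−k) = (3−1, 25−3) = (2, 22)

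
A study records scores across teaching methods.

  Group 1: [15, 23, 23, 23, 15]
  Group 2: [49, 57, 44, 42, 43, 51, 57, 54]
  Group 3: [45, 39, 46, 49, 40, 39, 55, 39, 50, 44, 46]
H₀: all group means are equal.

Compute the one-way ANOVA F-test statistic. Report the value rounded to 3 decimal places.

Group means [19.80, 49.62, 44.73], grand mean 41.167
SSB = Σnᵢ(x̄ᵢ−x̄)² = 2994.477; SSW = ΣΣ(x−x̄ᵢ)² = 616.857
MSB = 2994.477/2 = 1497.2383; MSW = 616.857/21 = 29.3741
F = MSB/MSW = 50.9713
df = (2, 21)

test statistic = 50.971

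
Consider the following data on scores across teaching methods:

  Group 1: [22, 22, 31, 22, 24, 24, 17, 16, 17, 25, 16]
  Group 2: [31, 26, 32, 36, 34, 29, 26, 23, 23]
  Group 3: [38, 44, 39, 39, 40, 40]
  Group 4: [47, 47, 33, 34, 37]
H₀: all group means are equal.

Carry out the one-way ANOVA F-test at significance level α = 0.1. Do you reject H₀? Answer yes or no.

reject H₀: yes

Group means [21.45, 28.89, 40.00, 39.60], grand mean 30.129
SSB = Σnᵢ(x̄ᵢ−x̄)² = 1874.668; SSW = ΣΣ(x−x̄ᵢ)² = 606.816
MSB = 1874.668/3 = 624.8892; MSW = 606.816/27 = 22.4747
F = MSB/MSW = 27.8042
df = (3, 27)
p-value (upper-tail) = 0.00000
At α=0.1: p < α → reject H₀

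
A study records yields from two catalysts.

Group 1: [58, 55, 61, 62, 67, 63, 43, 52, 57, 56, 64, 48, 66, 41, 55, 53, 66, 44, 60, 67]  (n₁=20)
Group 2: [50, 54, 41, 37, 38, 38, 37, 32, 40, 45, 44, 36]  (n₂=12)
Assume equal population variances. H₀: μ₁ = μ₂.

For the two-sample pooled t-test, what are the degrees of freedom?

df = n₁ + n₂ − 2 = 20 + 12 − 2 = 30

degrees of freedom = 30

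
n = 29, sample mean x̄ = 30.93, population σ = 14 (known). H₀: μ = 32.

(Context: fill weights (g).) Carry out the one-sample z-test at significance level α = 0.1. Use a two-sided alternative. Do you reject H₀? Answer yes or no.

SE = σ/√n = 14/√29 = 2.5997
z = (x̄−μ₀)/SE = (30.93−32)/2.5997 = -0.4116
p-value (two-sided) = 0.68065
At α=0.1: p ≥ α → fail to reject H₀

reject H₀: no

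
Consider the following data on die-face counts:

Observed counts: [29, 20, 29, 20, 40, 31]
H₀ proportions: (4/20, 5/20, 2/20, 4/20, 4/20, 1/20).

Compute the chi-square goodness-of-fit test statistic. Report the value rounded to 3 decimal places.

n = 169; E_i = n·p_i = [33.80, 42.25, 16.90, 33.80, 33.80, 8.45]
χ² = (29−33.80)²/33.80 + (20−42.25)²/42.25 + (29−16.90)²/16.90 + (20−33.80)²/33.80 + (40−33.80)²/33.80 + (31−8.45)²/8.45 = 88.0118
df = 5

test statistic = 88.012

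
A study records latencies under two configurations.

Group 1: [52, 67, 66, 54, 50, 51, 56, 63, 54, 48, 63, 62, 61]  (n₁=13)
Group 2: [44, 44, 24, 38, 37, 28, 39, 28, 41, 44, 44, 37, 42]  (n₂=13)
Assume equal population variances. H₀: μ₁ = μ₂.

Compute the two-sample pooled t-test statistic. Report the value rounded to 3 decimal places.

test statistic = 7.556

x̄₁=57.462, s₁=6.463, n₁=13
x̄₂=37.692, s₂=6.872, n₂=13
s_p² = [12·6.463² + 12·6.872²]/24 = 44.5000
SE = √(s_p²·(1/13+1/13)) = 2.6165
t = (57.462−37.692)/2.6165 = 7.5556
df = 24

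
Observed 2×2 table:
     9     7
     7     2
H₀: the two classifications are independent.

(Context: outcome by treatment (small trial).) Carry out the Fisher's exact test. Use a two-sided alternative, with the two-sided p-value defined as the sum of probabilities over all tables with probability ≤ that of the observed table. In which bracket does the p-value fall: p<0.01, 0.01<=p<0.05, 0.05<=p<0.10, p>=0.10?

p-value bracket: p>=0.10

Margins: r₁=16, r₂=9, c₁=16, c₂=9, n=25
p_obs = C(16,9)·C(9,7)/C(25,16); sum pmf over tables with pmf ≤ p_obs
p-value (two-sided) = 0.40134
→ bracket: p>=0.10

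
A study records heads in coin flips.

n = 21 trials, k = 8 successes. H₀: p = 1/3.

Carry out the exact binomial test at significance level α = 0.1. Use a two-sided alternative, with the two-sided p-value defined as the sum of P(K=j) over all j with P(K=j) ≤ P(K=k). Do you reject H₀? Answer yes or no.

reject H₀: no

Exact binomial: n=21, k=8, p₀=1/3=0.3333
P(X=j) = C(n,j)·p₀^j·(1−p₀)^(n−j); p = Σ P(X=j) over j with P(X=j) ≤ P(X=8)
p-value (two-sided) = 0.64788
At α=0.1: p ≥ α → fail to reject H₀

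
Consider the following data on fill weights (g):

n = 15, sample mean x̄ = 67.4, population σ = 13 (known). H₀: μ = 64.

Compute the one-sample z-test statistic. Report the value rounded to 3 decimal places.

test statistic = 1.013

SE = σ/√n = 13/√15 = 3.3566
z = (x̄−μ₀)/SE = (67.4−64)/3.3566 = 1.0129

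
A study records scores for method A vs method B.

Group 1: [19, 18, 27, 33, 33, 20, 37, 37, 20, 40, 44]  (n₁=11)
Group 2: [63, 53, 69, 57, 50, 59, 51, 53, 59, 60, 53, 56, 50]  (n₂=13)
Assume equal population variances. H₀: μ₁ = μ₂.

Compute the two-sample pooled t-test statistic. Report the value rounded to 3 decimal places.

x̄₁=29.818, s₁=9.411, n₁=11
x̄₂=56.385, s₂=5.591, n₂=13
s_p² = [10·9.411² + 12·5.591²]/22 = 57.3051
SE = √(s_p²·(1/11+1/13)) = 3.1012
t = (29.818−56.385)/3.1012 = -8.5664
df = 22

test statistic = -8.566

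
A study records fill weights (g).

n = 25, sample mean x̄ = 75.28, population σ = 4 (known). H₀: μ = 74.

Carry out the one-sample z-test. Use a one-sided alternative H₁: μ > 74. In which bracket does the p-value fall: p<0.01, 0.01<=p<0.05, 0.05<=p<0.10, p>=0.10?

p-value bracket: 0.05<=p<0.10

SE = σ/√n = 4/√25 = 0.8000
z = (x̄−μ₀)/SE = (75.28−74)/0.8000 = 1.6000
p-value (one-sided, H₁ greater) = 0.05480
→ bracket: 0.05<=p<0.10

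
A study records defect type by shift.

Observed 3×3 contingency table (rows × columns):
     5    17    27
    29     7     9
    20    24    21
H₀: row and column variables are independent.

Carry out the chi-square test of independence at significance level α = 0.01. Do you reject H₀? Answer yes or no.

Row totals [49, 45, 65], col totals [54, 48, 57], n=159
χ² = (5−16.64)²/16.64 + (17−14.79)²/14.79 + (27−17.57)²/17.57 + (29−15.28)²/15.28 + (7−13.58)²/13.58 + (9−16.13)²/16.13 + (20−22.08)²/22.08 + (24−19.62)²/19.62 + (21−23.30)²/23.30 = 33.5952
df = 4
p-value (upper-tail) = 0.00000
At α=0.01: p < α → reject H₀

reject H₀: yes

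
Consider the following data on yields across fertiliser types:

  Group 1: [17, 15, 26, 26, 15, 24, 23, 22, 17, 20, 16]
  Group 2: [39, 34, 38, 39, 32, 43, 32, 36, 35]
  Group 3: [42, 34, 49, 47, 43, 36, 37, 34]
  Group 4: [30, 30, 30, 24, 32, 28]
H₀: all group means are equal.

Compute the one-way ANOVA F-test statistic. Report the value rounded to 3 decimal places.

Group means [20.09, 36.44, 40.25, 29.00], grand mean 30.735
SSB = Σnᵢ(x̄ᵢ−x̄)² = 2281.986; SSW = ΣΣ(x−x̄ᵢ)² = 568.631
MSB = 2281.986/3 = 760.6621; MSW = 568.631/30 = 18.9544
F = MSB/MSW = 40.1312
df = (3, 30)

test statistic = 40.131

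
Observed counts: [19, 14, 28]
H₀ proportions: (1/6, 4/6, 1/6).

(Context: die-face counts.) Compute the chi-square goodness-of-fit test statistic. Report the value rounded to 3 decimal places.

n = 61; E_i = n·p_i = [10.17, 40.67, 10.17]
χ² = (19−10.17)²/10.17 + (14−40.67)²/40.67 + (28−10.17)²/10.17 = 56.4426
df = 2

test statistic = 56.443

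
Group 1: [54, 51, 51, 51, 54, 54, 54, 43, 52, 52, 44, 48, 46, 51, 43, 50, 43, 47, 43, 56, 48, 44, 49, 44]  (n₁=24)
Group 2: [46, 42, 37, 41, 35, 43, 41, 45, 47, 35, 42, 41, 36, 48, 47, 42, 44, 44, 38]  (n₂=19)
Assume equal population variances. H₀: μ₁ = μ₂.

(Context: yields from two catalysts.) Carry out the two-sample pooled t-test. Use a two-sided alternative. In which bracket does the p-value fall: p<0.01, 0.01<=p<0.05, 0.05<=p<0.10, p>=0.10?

p-value bracket: p<0.01

x̄₁=48.833, s₁=4.260, n₁=24
x̄₂=41.789, s₂=4.063, n₂=19
s_p² = [23·4.260² + 18·4.063²]/41 = 17.4266
SE = √(s_p²·(1/24+1/19)) = 1.2819
t = (48.833−41.789)/1.2819 = 5.4948
df = 41
p-value (two-sided) = 0.00000
→ bracket: p<0.01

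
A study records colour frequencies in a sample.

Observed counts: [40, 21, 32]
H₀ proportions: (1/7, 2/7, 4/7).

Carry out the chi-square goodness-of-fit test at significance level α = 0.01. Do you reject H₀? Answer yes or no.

n = 93; E_i = n·p_i = [13.29, 26.57, 53.14]
χ² = (40−13.29)²/13.29 + (21−26.57)²/26.57 + (32−53.14)²/53.14 = 63.2957
df = 2
p-value (upper-tail) = 0.00000
At α=0.01: p < α → reject H₀

reject H₀: yes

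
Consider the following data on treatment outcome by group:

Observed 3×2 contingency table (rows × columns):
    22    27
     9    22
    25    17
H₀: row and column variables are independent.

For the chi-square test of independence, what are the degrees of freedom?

degrees of freedom = 2

df = (r−1)(c−1) = (3−1)·(2−1) = 2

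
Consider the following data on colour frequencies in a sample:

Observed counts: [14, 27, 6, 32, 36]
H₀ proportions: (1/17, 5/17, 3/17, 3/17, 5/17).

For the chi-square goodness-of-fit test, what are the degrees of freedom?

df = k − 1 = 5 − 1 = 4

degrees of freedom = 4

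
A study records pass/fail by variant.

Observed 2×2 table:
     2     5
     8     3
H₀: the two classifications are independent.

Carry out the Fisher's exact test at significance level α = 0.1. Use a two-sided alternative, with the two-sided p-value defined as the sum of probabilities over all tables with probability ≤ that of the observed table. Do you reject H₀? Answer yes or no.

reject H₀: no

Margins: r₁=7, r₂=11, c₁=10, c₂=8, n=18
p_obs = C(7,2)·C(11,8)/C(18,10); sum pmf over tables with pmf ≤ p_obs
p-value (two-sided) = 0.14480
At α=0.1: p ≥ α → fail to reject H₀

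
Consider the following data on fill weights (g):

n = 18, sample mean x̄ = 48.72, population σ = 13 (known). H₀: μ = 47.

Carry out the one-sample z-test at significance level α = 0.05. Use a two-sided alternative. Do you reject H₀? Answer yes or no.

SE = σ/√n = 13/√18 = 3.0641
z = (x̄−μ₀)/SE = (48.72−47)/3.0641 = 0.5613
p-value (two-sided) = 0.57457
At α=0.05: p ≥ α → fail to reject H₀

reject H₀: no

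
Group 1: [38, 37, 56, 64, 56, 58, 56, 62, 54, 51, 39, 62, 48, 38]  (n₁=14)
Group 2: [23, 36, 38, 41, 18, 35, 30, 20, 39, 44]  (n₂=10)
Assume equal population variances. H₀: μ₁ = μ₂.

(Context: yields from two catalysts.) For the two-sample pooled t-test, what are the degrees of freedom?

degrees of freedom = 22

df = n₁ + n₂ − 2 = 14 + 10 − 2 = 22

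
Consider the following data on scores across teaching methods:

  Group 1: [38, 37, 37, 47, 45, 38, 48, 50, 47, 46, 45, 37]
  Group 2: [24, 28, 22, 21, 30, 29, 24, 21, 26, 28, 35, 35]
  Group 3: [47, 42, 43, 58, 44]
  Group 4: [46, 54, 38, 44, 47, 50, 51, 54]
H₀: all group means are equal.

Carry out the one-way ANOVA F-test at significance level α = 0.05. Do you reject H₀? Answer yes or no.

Group means [42.92, 26.92, 46.80, 48.00], grand mean 39.351
SSB = Σnᵢ(x̄ᵢ−x̄)² = 2883.799; SSW = ΣΣ(x−x̄ᵢ)² = 916.633
MSB = 2883.799/3 = 961.2664; MSW = 916.633/33 = 27.7768
F = MSB/MSW = 34.6068
df = (3, 33)
p-value (upper-tail) = 0.00000
At α=0.05: p < α → reject H₀

reject H₀: yes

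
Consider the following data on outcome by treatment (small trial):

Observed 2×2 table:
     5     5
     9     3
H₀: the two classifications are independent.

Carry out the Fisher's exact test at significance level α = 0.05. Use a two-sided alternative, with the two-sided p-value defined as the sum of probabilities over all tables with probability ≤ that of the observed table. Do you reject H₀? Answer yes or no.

Margins: r₁=10, r₂=12, c₁=14, c₂=8, n=22
p_obs = C(10,5)·C(12,9)/C(22,14); sum pmf over tables with pmf ≤ p_obs
p-value (two-sided) = 0.37771
At α=0.05: p ≥ α → fail to reject H₀

reject H₀: no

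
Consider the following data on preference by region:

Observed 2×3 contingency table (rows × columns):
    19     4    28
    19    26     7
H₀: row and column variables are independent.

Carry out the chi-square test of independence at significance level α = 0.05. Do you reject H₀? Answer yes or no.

reject H₀: yes

Row totals [51, 52], col totals [38, 30, 35], n=103
χ² = (19−18.82)²/18.82 + (4−14.85)²/14.85 + (28−17.33)²/17.33 + (19−19.18)²/19.18 + (26−15.15)²/15.15 + (7−17.67)²/17.67 = 28.7263
df = 2
p-value (upper-tail) = 0.00000
At α=0.05: p < α → reject H₀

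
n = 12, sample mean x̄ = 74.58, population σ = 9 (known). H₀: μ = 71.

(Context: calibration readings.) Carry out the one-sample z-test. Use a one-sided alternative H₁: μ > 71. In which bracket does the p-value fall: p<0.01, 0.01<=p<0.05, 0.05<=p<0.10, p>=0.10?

p-value bracket: 0.05<=p<0.10

SE = σ/√n = 9/√12 = 2.5981
z = (x̄−μ₀)/SE = (74.58−71)/2.5981 = 1.3779
p-value (one-sided, H₁ greater) = 0.08411
→ bracket: 0.05<=p<0.10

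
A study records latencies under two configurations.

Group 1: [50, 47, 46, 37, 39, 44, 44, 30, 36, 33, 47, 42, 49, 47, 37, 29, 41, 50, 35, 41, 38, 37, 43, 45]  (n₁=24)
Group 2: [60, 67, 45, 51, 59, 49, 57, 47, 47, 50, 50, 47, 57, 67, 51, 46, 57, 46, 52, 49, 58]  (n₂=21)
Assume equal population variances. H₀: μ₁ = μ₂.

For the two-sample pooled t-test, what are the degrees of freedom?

df = n₁ + n₂ − 2 = 24 + 21 − 2 = 43

degrees of freedom = 43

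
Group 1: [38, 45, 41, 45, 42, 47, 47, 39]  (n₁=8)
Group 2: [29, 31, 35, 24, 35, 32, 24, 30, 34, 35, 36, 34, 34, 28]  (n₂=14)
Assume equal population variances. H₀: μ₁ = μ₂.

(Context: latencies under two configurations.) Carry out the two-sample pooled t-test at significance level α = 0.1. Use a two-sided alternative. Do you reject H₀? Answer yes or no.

reject H₀: yes

x̄₁=43.000, s₁=3.505, n₁=8
x̄₂=31.500, s₂=4.014, n₂=14
s_p² = [7·3.505² + 13·4.014²]/20 = 14.7750
SE = √(s_p²·(1/8+1/14)) = 1.7036
t = (43.000−31.500)/1.7036 = 6.7504
df = 20
p-value (two-sided) = 0.00000
At α=0.1: p < α → reject H₀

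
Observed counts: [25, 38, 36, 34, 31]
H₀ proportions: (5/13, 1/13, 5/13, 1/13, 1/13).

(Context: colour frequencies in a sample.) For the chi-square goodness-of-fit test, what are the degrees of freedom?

degrees of freedom = 4

df = k − 1 = 5 − 1 = 4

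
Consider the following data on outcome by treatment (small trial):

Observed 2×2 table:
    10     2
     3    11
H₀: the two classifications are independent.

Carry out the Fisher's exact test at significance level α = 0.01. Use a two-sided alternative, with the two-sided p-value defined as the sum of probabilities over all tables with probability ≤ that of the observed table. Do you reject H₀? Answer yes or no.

reject H₀: yes

Margins: r₁=12, r₂=14, c₁=13, c₂=13, n=26
p_obs = C(12,10)·C(14,3)/C(26,13); sum pmf over tables with pmf ≤ p_obs
p-value (two-sided) = 0.00483
At α=0.01: p < α → reject H₀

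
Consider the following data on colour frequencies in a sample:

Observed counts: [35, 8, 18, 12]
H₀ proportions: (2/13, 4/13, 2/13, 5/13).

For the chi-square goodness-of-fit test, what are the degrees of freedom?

degrees of freedom = 3

df = k − 1 = 4 − 1 = 3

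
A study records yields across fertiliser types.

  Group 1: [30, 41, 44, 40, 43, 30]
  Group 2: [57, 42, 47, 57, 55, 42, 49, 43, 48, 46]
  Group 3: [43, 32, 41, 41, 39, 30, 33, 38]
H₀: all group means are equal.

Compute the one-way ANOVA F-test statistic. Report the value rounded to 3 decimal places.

Group means [38.00, 48.60, 37.12], grand mean 42.125
SSB = Σnᵢ(x̄ᵢ−x̄)² = 721.350; SSW = ΣΣ(x−x̄ᵢ)² = 675.275
MSB = 721.350/2 = 360.6750; MSW = 675.275/21 = 32.1560
F = MSB/MSW = 11.2164
df = (2, 21)

test statistic = 11.216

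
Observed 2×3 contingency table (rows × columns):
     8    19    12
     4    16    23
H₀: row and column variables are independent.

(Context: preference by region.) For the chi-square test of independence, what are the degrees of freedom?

degrees of freedom = 2

df = (r−1)(c−1) = (2−1)·(3−1) = 2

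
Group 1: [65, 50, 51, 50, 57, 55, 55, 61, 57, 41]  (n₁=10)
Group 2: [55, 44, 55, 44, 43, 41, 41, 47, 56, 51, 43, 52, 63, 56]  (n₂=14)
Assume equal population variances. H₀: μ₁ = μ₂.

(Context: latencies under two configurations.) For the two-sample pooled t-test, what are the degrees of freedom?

degrees of freedom = 22

df = n₁ + n₂ − 2 = 10 + 14 − 2 = 22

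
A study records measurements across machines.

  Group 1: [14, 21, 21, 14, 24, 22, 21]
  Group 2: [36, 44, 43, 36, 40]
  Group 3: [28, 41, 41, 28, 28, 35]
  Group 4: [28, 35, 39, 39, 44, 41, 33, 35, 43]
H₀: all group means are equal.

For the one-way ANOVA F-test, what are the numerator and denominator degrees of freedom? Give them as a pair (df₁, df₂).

k = 4 groups, N = 27 total
df = (k−1, N−k) = (4−1, 27−4) = (3, 23)

degrees of freedom = [3, 23]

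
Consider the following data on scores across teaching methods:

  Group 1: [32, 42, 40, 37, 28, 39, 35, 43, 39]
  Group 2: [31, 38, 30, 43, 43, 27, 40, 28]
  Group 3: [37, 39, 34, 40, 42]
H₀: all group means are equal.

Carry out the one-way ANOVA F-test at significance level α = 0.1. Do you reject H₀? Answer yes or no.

Group means [37.22, 35.00, 38.40], grand mean 36.682
SSB = Σnᵢ(x̄ᵢ−x̄)² = 40.017; SSW = ΣΣ(x−x̄ᵢ)² = 540.756
MSB = 40.017/2 = 20.0086; MSW = 540.756/19 = 28.4608
F = MSB/MSW = 0.7030
df = (2, 19)
p-value (upper-tail) = 0.50752
At α=0.1: p ≥ α → fail to reject H₀

reject H₀: no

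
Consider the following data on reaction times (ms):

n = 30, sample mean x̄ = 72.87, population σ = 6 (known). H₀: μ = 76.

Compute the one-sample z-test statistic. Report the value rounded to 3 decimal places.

test statistic = -2.857

SE = σ/√n = 6/√30 = 1.0954
z = (x̄−μ₀)/SE = (72.87−76)/1.0954 = -2.8573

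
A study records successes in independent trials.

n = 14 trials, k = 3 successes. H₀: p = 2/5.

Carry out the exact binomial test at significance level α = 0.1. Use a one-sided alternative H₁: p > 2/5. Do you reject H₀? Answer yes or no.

reject H₀: no

Exact binomial: n=14, k=3, p₀=2/5=0.4000
P(X≥3) from Σ C(n,i)·p₀^i·(1−p₀)^(n−i)
p-value (one-sided, H₁ greater) = 0.96021
At α=0.1: p ≥ α → fail to reject H₀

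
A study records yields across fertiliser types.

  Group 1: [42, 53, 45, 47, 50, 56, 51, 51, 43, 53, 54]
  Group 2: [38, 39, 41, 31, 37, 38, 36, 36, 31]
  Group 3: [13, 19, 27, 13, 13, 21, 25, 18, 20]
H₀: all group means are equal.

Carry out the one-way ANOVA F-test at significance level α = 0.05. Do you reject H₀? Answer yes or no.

Group means [49.55, 36.33, 18.78], grand mean 35.897
SSB = Σnᵢ(x̄ᵢ−x̄)² = 4688.407; SSW = ΣΣ(x−x̄ᵢ)² = 522.283
MSB = 4688.407/2 = 2344.2034; MSW = 522.283/26 = 20.0878
F = MSB/MSW = 116.6979
df = (2, 26)
p-value (upper-tail) = 0.00000
At α=0.05: p < α → reject H₀

reject H₀: yes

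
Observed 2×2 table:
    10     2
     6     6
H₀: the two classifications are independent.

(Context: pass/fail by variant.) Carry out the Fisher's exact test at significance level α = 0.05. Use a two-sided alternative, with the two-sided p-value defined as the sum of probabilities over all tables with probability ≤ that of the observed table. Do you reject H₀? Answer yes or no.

reject H₀: no

Margins: r₁=12, r₂=12, c₁=16, c₂=8, n=24
p_obs = C(12,10)·C(12,6)/C(24,16); sum pmf over tables with pmf ≤ p_obs
p-value (two-sided) = 0.19303
At α=0.05: p ≥ α → fail to reject H₀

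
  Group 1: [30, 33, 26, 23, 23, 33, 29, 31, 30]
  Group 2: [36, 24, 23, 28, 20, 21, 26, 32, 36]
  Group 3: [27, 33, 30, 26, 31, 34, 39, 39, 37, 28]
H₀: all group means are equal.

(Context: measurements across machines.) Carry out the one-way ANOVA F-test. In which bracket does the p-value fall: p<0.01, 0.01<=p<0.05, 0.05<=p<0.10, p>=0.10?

Group means [28.67, 27.33, 32.40], grand mean 29.571
SSB = Σnᵢ(x̄ᵢ−x̄)² = 132.457; SSW = ΣΣ(x−x̄ᵢ)² = 624.400
MSB = 132.457/2 = 66.2286; MSW = 624.400/25 = 24.9760
F = MSB/MSW = 2.6517
df = (2, 25)
p-value (upper-tail) = 0.09028
→ bracket: 0.05<=p<0.10

p-value bracket: 0.05<=p<0.10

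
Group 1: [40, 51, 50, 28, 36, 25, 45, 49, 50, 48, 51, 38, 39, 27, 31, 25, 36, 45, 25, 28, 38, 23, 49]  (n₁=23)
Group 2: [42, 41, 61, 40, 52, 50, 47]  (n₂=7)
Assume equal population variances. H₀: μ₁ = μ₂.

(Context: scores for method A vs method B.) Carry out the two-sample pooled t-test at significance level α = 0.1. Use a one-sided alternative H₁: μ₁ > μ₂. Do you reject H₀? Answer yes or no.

reject H₀: no

x̄₁=38.130, s₁=9.956, n₁=23
x̄₂=47.571, s₂=7.502, n₂=7
s_p² = [22·9.956² + 6·7.502²]/28 = 89.9401
SE = √(s_p²·(1/23+1/7)) = 4.0938
t = (38.130−47.571)/4.0938 = -2.3062
df = 28
p-value (one-sided, H₁ greater) = 0.98564
At α=0.1: p ≥ α → fail to reject H₀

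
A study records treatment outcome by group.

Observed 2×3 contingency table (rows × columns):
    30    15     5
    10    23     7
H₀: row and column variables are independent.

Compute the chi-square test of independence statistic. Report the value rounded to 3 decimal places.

test statistic = 11.043

Row totals [50, 40], col totals [40, 38, 12], n=90
χ² = (30−22.22)²/22.22 + (15−21.11)²/21.11 + (5−6.67)²/6.67 + (10−17.78)²/17.78 + (23−16.89)²/16.89 + (7−5.33)²/5.33 = 11.0428
df = 2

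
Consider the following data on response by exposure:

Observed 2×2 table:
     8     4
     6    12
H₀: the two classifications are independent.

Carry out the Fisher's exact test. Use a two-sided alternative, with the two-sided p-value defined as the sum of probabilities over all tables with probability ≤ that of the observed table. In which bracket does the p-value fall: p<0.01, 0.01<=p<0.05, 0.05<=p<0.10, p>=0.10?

p-value bracket: p>=0.10

Margins: r₁=12, r₂=18, c₁=14, c₂=16, n=30
p_obs = C(12,8)·C(18,6)/C(30,14); sum pmf over tables with pmf ≤ p_obs
p-value (two-sided) = 0.13491
→ bracket: p>=0.10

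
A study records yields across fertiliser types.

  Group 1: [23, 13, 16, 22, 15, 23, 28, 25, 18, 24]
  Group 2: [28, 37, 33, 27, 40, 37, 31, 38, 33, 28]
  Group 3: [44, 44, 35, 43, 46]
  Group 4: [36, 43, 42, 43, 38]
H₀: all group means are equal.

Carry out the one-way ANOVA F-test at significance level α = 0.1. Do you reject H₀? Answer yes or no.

Group means [20.70, 33.20, 42.40, 40.40], grand mean 31.767
SSB = Σnᵢ(x̄ᵢ−x̄)² = 2183.267; SSW = ΣΣ(x−x̄ᵢ)² = 526.100
MSB = 2183.267/3 = 727.7556; MSW = 526.100/26 = 20.2346
F = MSB/MSW = 35.9659
df = (3, 26)
p-value (upper-tail) = 0.00000
At α=0.1: p < α → reject H₀

reject H₀: yes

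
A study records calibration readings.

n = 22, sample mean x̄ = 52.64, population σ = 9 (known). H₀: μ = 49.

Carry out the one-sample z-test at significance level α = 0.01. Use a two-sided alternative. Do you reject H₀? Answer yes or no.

reject H₀: no

SE = σ/√n = 9/√22 = 1.9188
z = (x̄−μ₀)/SE = (52.64−49)/1.9188 = 1.8970
p-value (two-sided) = 0.05783
At α=0.01: p ≥ α → fail to reject H₀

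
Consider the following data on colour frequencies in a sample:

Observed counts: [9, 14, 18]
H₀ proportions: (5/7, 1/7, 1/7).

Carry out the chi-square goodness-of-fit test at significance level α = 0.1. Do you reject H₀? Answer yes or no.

n = 41; E_i = n·p_i = [29.29, 5.86, 5.86]
χ² = (9−29.29)²/29.29 + (14−5.86)²/5.86 + (18−5.86)²/5.86 = 50.5463
df = 2
p-value (upper-tail) = 0.00000
At α=0.1: p < α → reject H₀

reject H₀: yes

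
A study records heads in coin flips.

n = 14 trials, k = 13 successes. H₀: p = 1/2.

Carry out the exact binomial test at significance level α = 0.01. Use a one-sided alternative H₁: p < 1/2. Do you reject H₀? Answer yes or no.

reject H₀: no

Exact binomial: n=14, k=13, p₀=1/2=0.5000
P(X≤13) from Σ C(n,i)·p₀^i·(1−p₀)^(n−i)
p-value (one-sided, H₁ less) = 0.99994
At α=0.01: p ≥ α → fail to reject H₀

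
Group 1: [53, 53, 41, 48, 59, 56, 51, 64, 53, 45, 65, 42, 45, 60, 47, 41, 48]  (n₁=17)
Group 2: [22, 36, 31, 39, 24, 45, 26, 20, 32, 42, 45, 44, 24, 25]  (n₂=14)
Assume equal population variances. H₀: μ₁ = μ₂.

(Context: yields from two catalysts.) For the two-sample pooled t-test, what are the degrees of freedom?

df = n₁ + n₂ − 2 = 17 + 14 − 2 = 29

degrees of freedom = 29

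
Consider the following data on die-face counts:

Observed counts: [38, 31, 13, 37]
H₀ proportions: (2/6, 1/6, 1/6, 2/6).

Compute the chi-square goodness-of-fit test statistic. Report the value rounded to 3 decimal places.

n = 119; E_i = n·p_i = [39.67, 19.83, 19.83, 39.67]
χ² = (38−39.67)²/39.67 + (31−19.83)²/19.83 + (13−19.83)²/19.83 + (37−39.67)²/39.67 = 8.8908
df = 3

test statistic = 8.891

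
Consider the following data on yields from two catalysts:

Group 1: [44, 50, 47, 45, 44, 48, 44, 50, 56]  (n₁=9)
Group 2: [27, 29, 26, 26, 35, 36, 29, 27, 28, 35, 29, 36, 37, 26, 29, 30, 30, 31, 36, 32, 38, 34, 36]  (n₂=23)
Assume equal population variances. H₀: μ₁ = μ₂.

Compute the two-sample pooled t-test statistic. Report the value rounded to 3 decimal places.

test statistic = 10.217

x̄₁=47.556, s₁=4.003, n₁=9
x̄₂=31.391, s₂=4.031, n₂=23
s_p² = [8·4.003² + 22·4.031²]/30 = 16.1900
SE = √(s_p²·(1/9+1/23)) = 1.5820
t = (47.556−31.391)/1.5820 = 10.2174
df = 30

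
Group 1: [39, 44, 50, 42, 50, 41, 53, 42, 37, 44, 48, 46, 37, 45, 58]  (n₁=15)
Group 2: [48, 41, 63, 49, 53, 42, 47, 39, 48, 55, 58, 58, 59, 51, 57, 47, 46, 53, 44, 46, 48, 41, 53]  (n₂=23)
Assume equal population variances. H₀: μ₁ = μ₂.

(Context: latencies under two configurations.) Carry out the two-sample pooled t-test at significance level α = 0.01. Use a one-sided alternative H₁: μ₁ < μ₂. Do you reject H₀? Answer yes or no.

x̄₁=45.067, s₁=5.934, n₁=15
x̄₂=49.826, s₂=6.485, n₂=23
s_p² = [14·5.934² + 22·6.485²]/36 = 39.3955
SE = √(s_p²·(1/15+1/23)) = 2.0831
t = (45.067−49.826)/2.0831 = -2.2848
df = 36
p-value (one-sided, H₁ less) = 0.01416
At α=0.01: p ≥ α → fail to reject H₀

reject H₀: no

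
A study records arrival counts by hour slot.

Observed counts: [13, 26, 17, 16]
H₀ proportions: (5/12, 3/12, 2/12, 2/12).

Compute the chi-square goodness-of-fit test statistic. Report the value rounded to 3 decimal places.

test statistic = 16.606

n = 72; E_i = n·p_i = [30.00, 18.00, 12.00, 12.00]
χ² = (13−30.00)²/30.00 + (26−18.00)²/18.00 + (17−12.00)²/12.00 + (16−12.00)²/12.00 = 16.6056
df = 3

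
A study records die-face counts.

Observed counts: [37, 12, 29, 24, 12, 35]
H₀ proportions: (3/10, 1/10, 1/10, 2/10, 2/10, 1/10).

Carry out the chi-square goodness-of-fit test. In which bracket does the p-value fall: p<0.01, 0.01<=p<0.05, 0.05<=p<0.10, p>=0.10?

n = 149; E_i = n·p_i = [44.70, 14.90, 14.90, 29.80, 29.80, 14.90]
χ² = (37−44.70)²/44.70 + (12−14.90)²/14.90 + (29−14.90)²/14.90 + (24−29.80)²/29.80 + (12−29.80)²/29.80 + (35−14.90)²/14.90 = 54.1096
df = 5
p-value (upper-tail) = 0.00000
→ bracket: p<0.01

p-value bracket: p<0.01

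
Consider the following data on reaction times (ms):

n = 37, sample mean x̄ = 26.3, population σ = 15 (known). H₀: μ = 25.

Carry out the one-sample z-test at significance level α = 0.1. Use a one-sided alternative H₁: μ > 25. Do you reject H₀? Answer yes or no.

reject H₀: no

SE = σ/√n = 15/√37 = 2.4660
z = (x̄−μ₀)/SE = (26.3−25)/2.4660 = 0.5272
p-value (one-sided, H₁ greater) = 0.29904
At α=0.1: p ≥ α → fail to reject H₀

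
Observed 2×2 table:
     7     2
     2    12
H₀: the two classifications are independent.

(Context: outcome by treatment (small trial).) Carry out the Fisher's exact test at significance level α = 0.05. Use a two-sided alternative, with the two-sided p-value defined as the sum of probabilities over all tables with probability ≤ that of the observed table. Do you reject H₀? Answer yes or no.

reject H₀: yes

Margins: r₁=9, r₂=14, c₁=9, c₂=14, n=23
p_obs = C(9,7)·C(14,2)/C(23,9); sum pmf over tables with pmf ≤ p_obs
p-value (two-sided) = 0.00661
At α=0.05: p < α → reject H₀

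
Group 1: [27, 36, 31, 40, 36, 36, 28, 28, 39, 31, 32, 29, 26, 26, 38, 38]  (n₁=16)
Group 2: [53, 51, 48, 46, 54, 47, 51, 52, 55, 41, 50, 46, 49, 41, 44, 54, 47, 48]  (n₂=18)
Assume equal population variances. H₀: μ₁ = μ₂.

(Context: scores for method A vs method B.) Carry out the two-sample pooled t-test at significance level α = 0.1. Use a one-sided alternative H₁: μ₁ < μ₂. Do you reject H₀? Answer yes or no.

x̄₁=32.562, s₁=4.953, n₁=16
x̄₂=48.722, s₂=4.198, n₂=18
s_p² = [15·4.953² + 17·4.198²]/32 = 20.8609
SE = √(s_p²·(1/16+1/18)) = 1.5693
t = (32.562−48.722)/1.5693 = -10.2973
df = 32
p-value (one-sided, H₁ less) = 0.00000
At α=0.1: p < α → reject H₀

reject H₀: yes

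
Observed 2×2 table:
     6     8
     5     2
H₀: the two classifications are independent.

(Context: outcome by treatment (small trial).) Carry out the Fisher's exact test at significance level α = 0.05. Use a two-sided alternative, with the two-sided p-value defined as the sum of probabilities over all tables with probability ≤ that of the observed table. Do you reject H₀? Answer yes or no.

Margins: r₁=14, r₂=7, c₁=11, c₂=10, n=21
p_obs = C(14,6)·C(7,5)/C(21,11); sum pmf over tables with pmf ≤ p_obs
p-value (two-sided) = 0.36146
At α=0.05: p ≥ α → fail to reject H₀

reject H₀: no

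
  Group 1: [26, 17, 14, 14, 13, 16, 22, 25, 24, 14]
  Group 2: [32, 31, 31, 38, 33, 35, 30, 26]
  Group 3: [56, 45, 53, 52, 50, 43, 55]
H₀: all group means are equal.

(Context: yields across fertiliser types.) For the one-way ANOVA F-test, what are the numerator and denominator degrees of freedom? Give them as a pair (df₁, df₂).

k = 3 groups, N = 25 total
df = (k−1, N−k) = (3−1, 25−3) = (2, 22)

degrees of freedom = [2, 22]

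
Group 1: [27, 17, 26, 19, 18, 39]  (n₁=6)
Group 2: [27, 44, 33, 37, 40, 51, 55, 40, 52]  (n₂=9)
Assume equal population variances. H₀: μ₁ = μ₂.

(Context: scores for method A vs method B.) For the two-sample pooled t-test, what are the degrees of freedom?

df = n₁ + n₂ − 2 = 6 + 9 − 2 = 13

degrees of freedom = 13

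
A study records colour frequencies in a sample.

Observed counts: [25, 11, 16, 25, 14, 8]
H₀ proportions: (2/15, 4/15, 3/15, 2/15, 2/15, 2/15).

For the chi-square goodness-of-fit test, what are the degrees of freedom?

df = k − 1 = 6 − 1 = 5

degrees of freedom = 5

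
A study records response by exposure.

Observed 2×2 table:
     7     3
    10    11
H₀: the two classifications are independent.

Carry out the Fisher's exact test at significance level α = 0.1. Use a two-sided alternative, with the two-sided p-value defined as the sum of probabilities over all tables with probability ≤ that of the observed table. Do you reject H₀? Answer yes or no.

Margins: r₁=10, r₂=21, c₁=17, c₂=14, n=31
p_obs = C(10,7)·C(21,10)/C(31,17); sum pmf over tables with pmf ≤ p_obs
p-value (two-sided) = 0.28022
At α=0.1: p ≥ α → fail to reject H₀

reject H₀: no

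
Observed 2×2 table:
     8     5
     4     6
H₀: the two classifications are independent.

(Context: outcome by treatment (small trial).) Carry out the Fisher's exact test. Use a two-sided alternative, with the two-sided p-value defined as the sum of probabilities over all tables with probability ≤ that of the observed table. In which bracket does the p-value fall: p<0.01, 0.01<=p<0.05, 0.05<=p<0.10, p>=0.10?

Margins: r₁=13, r₂=10, c₁=12, c₂=11, n=23
p_obs = C(13,8)·C(10,4)/C(23,12); sum pmf over tables with pmf ≤ p_obs
p-value (two-sided) = 0.41365
→ bracket: p>=0.10

p-value bracket: p>=0.10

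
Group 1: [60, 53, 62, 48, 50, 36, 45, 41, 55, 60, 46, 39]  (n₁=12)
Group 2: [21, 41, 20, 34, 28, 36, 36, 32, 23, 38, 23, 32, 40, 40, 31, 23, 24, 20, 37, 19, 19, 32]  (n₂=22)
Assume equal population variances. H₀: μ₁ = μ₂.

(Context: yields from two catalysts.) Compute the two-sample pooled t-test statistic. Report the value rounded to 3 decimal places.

x̄₁=49.583, s₁=8.628, n₁=12
x̄₂=29.500, s₂=7.683, n₂=22
s_p² = [11·8.628² + 21·7.683²]/32 = 64.3255
SE = √(s_p²·(1/12+1/22)) = 2.8783
t = (49.583−29.500)/2.8783 = 6.9776
df = 32

test statistic = 6.978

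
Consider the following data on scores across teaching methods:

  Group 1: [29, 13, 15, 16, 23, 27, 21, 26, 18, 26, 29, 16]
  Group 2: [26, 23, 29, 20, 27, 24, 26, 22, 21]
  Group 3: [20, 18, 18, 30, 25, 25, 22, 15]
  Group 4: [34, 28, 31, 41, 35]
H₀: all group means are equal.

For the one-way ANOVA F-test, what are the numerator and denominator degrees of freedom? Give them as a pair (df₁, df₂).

k = 4 groups, N = 34 total
df = (k−1, N−k) = (4−1, 34−4) = (3, 30)

degrees of freedom = [3, 30]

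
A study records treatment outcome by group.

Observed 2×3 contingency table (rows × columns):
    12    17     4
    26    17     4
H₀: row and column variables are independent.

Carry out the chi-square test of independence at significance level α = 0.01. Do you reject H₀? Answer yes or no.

reject H₀: no

Row totals [33, 47], col totals [38, 34, 8], n=80
χ² = (12−15.68)²/15.68 + (17−14.03)²/14.03 + (4−3.30)²/3.30 + (26−22.32)²/22.32 + (17−19.98)²/19.98 + (4−4.70)²/4.70 = 2.7934
df = 2
p-value (upper-tail) = 0.24741
At α=0.01: p ≥ α → fail to reject H₀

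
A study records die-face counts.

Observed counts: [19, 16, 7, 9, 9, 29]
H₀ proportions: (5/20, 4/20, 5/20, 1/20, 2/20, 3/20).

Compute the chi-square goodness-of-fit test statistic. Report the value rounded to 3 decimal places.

test statistic = 34.109

n = 89; E_i = n·p_i = [22.25, 17.80, 22.25, 4.45, 8.90, 13.35]
χ² = (19−22.25)²/22.25 + (16−17.80)²/17.80 + (7−22.25)²/22.25 + (9−4.45)²/4.45 + (9−8.90)²/8.90 + (29−13.35)²/13.35 = 34.1086
df = 5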